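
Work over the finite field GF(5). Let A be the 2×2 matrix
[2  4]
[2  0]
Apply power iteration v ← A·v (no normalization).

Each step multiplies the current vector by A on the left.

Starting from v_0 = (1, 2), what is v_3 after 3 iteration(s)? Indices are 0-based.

v_3 = (1, 1)

v_0 = (1, 2).
v_1 = A·v_0 = (0, 2).
v_2 = A·v_1 = (3, 0).
v_3 = A·v_2 = (1, 1).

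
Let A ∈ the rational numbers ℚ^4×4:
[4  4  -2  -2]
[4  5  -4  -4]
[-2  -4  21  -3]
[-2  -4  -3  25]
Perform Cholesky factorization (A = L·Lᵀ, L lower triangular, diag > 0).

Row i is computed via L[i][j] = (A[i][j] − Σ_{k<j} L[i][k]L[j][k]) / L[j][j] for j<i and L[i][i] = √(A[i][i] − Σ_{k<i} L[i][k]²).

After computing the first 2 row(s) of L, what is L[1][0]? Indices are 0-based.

Step 1: L[0][0] = √(4) = 2.
  L[1][0] = (4) / L[0][0] = 2.
Step 2: L[1][1] = √(1) = 1.

L[1][0] = 2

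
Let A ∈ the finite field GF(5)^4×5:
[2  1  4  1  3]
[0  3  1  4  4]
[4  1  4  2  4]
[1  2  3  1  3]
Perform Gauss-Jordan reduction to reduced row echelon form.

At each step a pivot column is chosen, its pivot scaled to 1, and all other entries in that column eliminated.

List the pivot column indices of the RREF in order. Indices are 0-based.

step 1: normalize row 0 (÷2) = (1, 3, 2, 3, 4)
  row 2: subtract 4×row0 = (0, 4, 1, 0, 3)
  row 3: subtract 1×row0 = (0, 4, 1, 3, 4)
step 2: normalize row 1 (÷3) = (0, 1, 2, 3, 3)
  row 0: subtract 3×row1 = (1, 0, 1, 4, 0)
  row 2: subtract 4×row1 = (0, 0, 3, 3, 1)
  row 3: subtract 4×row1 = (0, 0, 3, 1, 2)
step 3: normalize row 2 (÷3) = (0, 0, 1, 1, 2)
  row 0: subtract 1×row2 = (1, 0, 0, 3, 3)
  row 1: subtract 2×row2 = (0, 1, 0, 1, 4)
  row 3: subtract 3×row2 = (0, 0, 0, 3, 1)
step 4: normalize row 3 (÷3) = (0, 0, 0, 1, 2)
  row 0: subtract 3×row3 = (1, 0, 0, 0, 2)
  row 1: subtract 1×row3 = (0, 1, 0, 0, 2)
  row 2: subtract 1×row3 = (0, 0, 1, 0, 0)

pivot columns: 0, 1, 2, 3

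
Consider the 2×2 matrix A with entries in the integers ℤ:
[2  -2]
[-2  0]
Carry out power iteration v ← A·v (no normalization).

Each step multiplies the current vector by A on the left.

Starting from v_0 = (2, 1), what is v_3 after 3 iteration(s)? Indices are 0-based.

v_0 = (2, 1).
v_1 = A·v_0 = (2, -4).
v_2 = A·v_1 = (12, -4).
v_3 = A·v_2 = (32, -24).

v_3 = (32, -24)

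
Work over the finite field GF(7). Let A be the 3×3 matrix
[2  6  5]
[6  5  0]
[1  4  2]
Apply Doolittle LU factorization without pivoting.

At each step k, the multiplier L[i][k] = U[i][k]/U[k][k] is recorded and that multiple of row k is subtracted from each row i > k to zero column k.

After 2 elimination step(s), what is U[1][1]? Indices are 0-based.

k=0: U[0][0]=2
  eliminate (1,0): mult=3, new row 1: (0, 1, 6); set L[1][0]=3
  eliminate (2,0): mult=4, new row 2: (0, 1, 3); set L[2][0]=4
k=1: U[1][1]=1
  eliminate (2,1): mult=1, new row 2: (0, 0, 4); set L[2][1]=1

U[1][1] = 1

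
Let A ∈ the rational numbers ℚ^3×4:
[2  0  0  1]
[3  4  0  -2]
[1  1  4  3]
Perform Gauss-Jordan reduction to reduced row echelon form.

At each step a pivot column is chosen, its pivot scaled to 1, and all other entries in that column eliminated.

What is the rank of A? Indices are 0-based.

pivot(0,0)=2: scale R0 → (1, 0, 0, 1/2)
  clear (1,0): R1 −= (3)R0 → (0, 4, 0, -7/2)
  clear (2,0): R2 −= (1)R0 → (0, 1, 4, 5/2)
pivot(1,1)=4: scale R1 → (0, 1, 0, -7/8)
  clear (2,1): R2 −= (1)R1 → (0, 0, 4, 27/8)
pivot(2,2)=4: scale R2 → (0, 0, 1, 27/32)

rank = 3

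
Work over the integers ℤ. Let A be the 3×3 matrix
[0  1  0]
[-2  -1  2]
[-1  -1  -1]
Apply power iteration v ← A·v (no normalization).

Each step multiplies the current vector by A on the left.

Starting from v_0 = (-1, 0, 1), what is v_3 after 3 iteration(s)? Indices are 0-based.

v_0 = (-1, 0, 1).
v_1 = A·v_0 = (0, 4, 0).
v_2 = A·v_1 = (4, -4, -4).
v_3 = A·v_2 = (-4, -12, 4).

v_3 = (-4, -12, 4)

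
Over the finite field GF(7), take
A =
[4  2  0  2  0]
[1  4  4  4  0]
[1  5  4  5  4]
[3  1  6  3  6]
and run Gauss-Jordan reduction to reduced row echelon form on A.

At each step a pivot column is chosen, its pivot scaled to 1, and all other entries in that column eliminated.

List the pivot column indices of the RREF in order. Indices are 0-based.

pivot columns: 0, 1, 2, 3

pivot(0,0)=4: scale R0 → (1, 4, 0, 4, 0)
  clear (1,0): R1 −= (1)R0 → (0, 0, 4, 0, 0)
  clear (2,0): R2 −= (1)R0 → (0, 1, 4, 1, 4)
  clear (3,0): R3 −= (3)R0 → (0, 3, 6, 5, 6)
pivot(1,1): swap R1↔R2
pivot(1,1)=1: scale R1 → (0, 1, 4, 1, 4)
  clear (0,1): R0 −= (4)R1 → (1, 0, 5, 0, 5)
  clear (3,1): R3 −= (3)R1 → (0, 0, 1, 2, 1)
pivot(2,2)=4: scale R2 → (0, 0, 1, 0, 0)
  clear (0,2): R0 −= (5)R2 → (1, 0, 0, 0, 5)
  clear (1,2): R1 −= (4)R2 → (0, 1, 0, 1, 4)
  clear (3,2): R3 −= (1)R2 → (0, 0, 0, 2, 1)
pivot(3,3)=2: scale R3 → (0, 0, 0, 1, 4)
  clear (1,3): R1 −= (1)R3 → (0, 1, 0, 0, 0)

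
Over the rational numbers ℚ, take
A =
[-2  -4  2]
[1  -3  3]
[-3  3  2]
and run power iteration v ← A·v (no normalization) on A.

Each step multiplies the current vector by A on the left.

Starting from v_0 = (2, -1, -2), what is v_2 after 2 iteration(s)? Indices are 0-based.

v_0 = (2, -1, -2).
v_1 = A·v_0 = (-4, -1, -13).
v_2 = A·v_1 = (-14, -40, -17).

v_2 = (-14, -40, -17)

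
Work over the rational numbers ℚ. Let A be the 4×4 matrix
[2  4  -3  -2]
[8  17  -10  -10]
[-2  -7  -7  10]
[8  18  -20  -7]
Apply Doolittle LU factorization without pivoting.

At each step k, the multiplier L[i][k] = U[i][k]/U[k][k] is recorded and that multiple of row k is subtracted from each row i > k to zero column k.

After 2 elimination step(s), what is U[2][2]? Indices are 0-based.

U[2][2] = -4

k=0: U[0][0]=2
  eliminate (1,0): mult=4, new row 1: (0, 1, 2, -2); set L[1][0]=4
  eliminate (2,0): mult=-1, new row 2: (0, -3, -10, 8); set L[2][0]=-1
  eliminate (3,0): mult=4, new row 3: (0, 2, -8, 1); set L[3][0]=4
k=1: U[1][1]=1
  eliminate (2,1): mult=-3, new row 2: (0, 0, -4, 2); set L[2][1]=-3
  eliminate (3,1): mult=2, new row 3: (0, 0, -12, 5); set L[3][1]=2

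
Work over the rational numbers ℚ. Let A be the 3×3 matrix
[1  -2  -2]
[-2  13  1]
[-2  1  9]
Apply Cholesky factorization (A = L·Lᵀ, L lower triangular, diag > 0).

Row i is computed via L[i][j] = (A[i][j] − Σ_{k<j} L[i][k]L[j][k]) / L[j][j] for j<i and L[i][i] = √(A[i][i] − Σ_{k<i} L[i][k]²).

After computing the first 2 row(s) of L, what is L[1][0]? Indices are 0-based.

Step 1: L[0][0] = √(1) = 1.
  L[1][0] = (-2) / L[0][0] = -2.
Step 2: L[1][1] = √(9) = 3.

L[1][0] = -2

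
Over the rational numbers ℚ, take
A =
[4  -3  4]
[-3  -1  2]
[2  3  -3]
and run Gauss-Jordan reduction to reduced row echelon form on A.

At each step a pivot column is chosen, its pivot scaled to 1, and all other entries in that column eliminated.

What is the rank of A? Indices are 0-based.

pivot(0,0)=4: scale R0 → (1, -3/4, 1)
  clear (1,0): R1 −= (-3)R0 → (0, -13/4, 5)
  clear (2,0): R2 −= (2)R0 → (0, 9/2, -5)
pivot(1,1)=-13/4: scale R1 → (0, 1, -20/13)
  clear (0,1): R0 −= (-3/4)R1 → (1, 0, -2/13)
  clear (2,1): R2 −= (9/2)R1 → (0, 0, 25/13)
pivot(2,2)=25/13: scale R2 → (0, 0, 1)
  clear (0,2): R0 −= (-2/13)R2 → (1, 0, 0)
  clear (1,2): R1 −= (-20/13)R2 → (0, 1, 0)

rank = 3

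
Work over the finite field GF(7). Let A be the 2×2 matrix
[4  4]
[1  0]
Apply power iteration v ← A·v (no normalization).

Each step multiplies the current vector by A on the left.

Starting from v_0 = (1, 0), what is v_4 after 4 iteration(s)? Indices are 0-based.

v_4 = (2, 5)

v_0 = (1, 0).
v_1 = A·v_0 = (4, 1).
v_2 = A·v_1 = (6, 4).
v_3 = A·v_2 = (5, 6).
v_4 = A·v_3 = (2, 5).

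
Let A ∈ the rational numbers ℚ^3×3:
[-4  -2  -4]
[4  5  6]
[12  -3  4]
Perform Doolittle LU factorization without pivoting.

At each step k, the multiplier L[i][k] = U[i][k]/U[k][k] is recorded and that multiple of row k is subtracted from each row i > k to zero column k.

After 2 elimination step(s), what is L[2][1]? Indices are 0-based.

L[2][1] = -3

Step 1: pivot at (0,0) is -4.
  row1 ← row1 − (-1)·row0  ⇒  L[1][0]=-1, U row1=(0, 3, 2)
  row2 ← row2 − (-3)·row0  ⇒  L[2][0]=-3, U row2=(0, -9, -8)
Step 2: pivot at (1,1) is 3.
  row2 ← row2 − (-3)·row1  ⇒  L[2][1]=-3, U row2=(0, 0, -2)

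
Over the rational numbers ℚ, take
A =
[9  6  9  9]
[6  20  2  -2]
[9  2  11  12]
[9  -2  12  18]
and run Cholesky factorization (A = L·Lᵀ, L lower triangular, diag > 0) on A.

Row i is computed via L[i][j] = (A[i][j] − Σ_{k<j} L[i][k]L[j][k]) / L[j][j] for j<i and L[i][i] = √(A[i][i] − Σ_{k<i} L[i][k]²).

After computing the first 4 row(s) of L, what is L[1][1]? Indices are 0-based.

L[1][1] = 4

Step 1: L[0][0] = √(9) = 3.
  L[1][0] = (6) / L[0][0] = 2.
Step 2: L[1][1] = √(16) = 4.
  L[2][0] = (9) / L[0][0] = 3.
  L[2][1] = (-4) / L[1][1] = -1.
Step 3: L[2][2] = √(1) = 1.
  L[3][0] = (9) / L[0][0] = 3.
  L[3][1] = (-8) / L[1][1] = -2.
  L[3][2] = (1) / L[2][2] = 1.
Step 4: L[3][3] = √(4) = 2.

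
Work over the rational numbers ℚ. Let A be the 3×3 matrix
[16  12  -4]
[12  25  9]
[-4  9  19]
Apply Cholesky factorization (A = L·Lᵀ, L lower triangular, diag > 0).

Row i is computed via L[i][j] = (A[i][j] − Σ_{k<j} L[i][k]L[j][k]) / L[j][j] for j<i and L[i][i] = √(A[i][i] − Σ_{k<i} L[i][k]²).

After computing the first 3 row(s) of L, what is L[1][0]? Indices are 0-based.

Step 1: L[0][0] = √(16) = 4.
  L[1][0] = (12) / L[0][0] = 3.
Step 2: L[1][1] = √(16) = 4.
  L[2][0] = (-4) / L[0][0] = -1.
  L[2][1] = (12) / L[1][1] = 3.
Step 3: L[2][2] = √(9) = 3.

L[1][0] = 3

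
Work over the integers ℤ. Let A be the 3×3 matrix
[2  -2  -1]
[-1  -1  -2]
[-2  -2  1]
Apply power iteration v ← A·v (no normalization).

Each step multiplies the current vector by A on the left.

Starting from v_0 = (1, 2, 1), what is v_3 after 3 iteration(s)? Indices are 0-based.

v_0 = (1, 2, 1).
v_1 = A·v_0 = (-3, -5, -5).
v_2 = A·v_1 = (9, 18, 11).
v_3 = A·v_2 = (-29, -49, -43).

v_3 = (-29, -49, -43)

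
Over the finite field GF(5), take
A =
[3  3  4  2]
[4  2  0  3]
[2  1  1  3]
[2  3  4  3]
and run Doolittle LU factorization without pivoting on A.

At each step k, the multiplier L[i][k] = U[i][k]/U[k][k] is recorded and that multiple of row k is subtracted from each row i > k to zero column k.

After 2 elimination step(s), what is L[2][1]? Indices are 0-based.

k=0: U[0][0]=3
  eliminate (1,0): mult=3, new row 1: (0, 3, 3, 2); set L[1][0]=3
  eliminate (2,0): mult=4, new row 2: (0, 4, 0, 0); set L[2][0]=4
  eliminate (3,0): mult=4, new row 3: (0, 1, 3, 0); set L[3][0]=4
k=1: U[1][1]=3
  eliminate (2,1): mult=3, new row 2: (0, 0, 1, 4); set L[2][1]=3
  eliminate (3,1): mult=2, new row 3: (0, 0, 2, 1); set L[3][1]=2

L[2][1] = 3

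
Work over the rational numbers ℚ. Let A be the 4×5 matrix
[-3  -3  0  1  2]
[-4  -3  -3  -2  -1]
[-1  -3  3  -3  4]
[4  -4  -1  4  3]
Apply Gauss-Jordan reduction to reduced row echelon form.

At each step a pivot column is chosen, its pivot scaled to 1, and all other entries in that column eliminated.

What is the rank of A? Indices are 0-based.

pivot(0,0)=-3: scale R0 → (1, 1, 0, -1/3, -2/3)
  clear (1,0): R1 −= (-4)R0 → (0, 1, -3, -10/3, -11/3)
  clear (2,0): R2 −= (-1)R0 → (0, -2, 3, -10/3, 10/3)
  clear (3,0): R3 −= (4)R0 → (0, -8, -1, 16/3, 17/3)
pivot(1,1)=1: scale R1 → (0, 1, -3, -10/3, -11/3)
  clear (0,1): R0 −= (1)R1 → (1, 0, 3, 3, 3)
  clear (2,1): R2 −= (-2)R1 → (0, 0, -3, -10, -4)
  clear (3,1): R3 −= (-8)R1 → (0, 0, -25, -64/3, -71/3)
pivot(2,2)=-3: scale R2 → (0, 0, 1, 10/3, 4/3)
  clear (0,2): R0 −= (3)R2 → (1, 0, 0, -7, -1)
  clear (1,2): R1 −= (-3)R2 → (0, 1, 0, 20/3, 1/3)
  clear (3,2): R3 −= (-25)R2 → (0, 0, 0, 62, 29/3)
pivot(3,3)=62: scale R3 → (0, 0, 0, 1, 29/186)
  clear (0,3): R0 −= (-7)R3 → (1, 0, 0, 0, 17/186)
  clear (1,3): R1 −= (20/3)R3 → (0, 1, 0, 0, -197/279)
  clear (2,3): R2 −= (10/3)R3 → (0, 0, 1, 0, 227/279)

rank = 4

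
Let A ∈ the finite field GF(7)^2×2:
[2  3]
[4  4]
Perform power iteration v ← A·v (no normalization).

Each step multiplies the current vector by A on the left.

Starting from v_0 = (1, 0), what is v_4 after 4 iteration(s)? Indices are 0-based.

v_4 = (2, 6)

v_0 = (1, 0).
v_1 = A·v_0 = (2, 4).
v_2 = A·v_1 = (2, 3).
v_3 = A·v_2 = (6, 6).
v_4 = A·v_3 = (2, 6).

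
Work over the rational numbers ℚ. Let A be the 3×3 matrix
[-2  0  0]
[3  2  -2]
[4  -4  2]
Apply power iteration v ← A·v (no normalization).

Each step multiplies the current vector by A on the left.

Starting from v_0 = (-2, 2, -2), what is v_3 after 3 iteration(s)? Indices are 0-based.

v_0 = (-2, 2, -2).
v_1 = A·v_0 = (4, 2, -20).
v_2 = A·v_1 = (-8, 56, -32).
v_3 = A·v_2 = (16, 152, -320).

v_3 = (16, 152, -320)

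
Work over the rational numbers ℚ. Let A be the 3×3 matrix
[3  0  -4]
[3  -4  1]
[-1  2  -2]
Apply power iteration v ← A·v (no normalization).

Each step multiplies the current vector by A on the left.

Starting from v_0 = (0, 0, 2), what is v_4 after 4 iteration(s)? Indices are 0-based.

v_0 = (0, 0, 2).
v_1 = A·v_0 = (-8, 2, -4).
v_2 = A·v_1 = (-8, -36, 20).
v_3 = A·v_2 = (-104, 140, -104).
v_4 = A·v_3 = (104, -976, 592).

v_4 = (104, -976, 592)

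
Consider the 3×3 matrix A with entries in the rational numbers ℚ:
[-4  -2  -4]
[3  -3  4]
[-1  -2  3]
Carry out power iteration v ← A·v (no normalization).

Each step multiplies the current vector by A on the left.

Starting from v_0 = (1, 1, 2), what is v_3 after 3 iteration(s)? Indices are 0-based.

v_3 = (-32, 274, 101)

v_0 = (1, 1, 2).
v_1 = A·v_0 = (-14, 8, 3).
v_2 = A·v_1 = (28, -54, 7).
v_3 = A·v_2 = (-32, 274, 101).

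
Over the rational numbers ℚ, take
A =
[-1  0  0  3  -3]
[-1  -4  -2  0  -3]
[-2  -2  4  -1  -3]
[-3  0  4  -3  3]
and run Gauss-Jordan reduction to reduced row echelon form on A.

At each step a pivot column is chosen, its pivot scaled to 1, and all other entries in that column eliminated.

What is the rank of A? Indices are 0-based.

rank = 4

step 1: normalize row 0 (÷-1) = (1, 0, 0, -3, 3)
  row 1: subtract -1×row0 = (0, -4, -2, -3, 0)
  row 2: subtract -2×row0 = (0, -2, 4, -7, 3)
  row 3: subtract -3×row0 = (0, 0, 4, -12, 12)
step 2: normalize row 1 (÷-4) = (0, 1, 1/2, 3/4, 0)
  row 2: subtract -2×row1 = (0, 0, 5, -11/2, 3)
step 3: normalize row 2 (÷5) = (0, 0, 1, -11/10, 3/5)
  row 1: subtract 1/2×row2 = (0, 1, 0, 13/10, -3/10)
  row 3: subtract 4×row2 = (0, 0, 0, -38/5, 48/5)
step 4: normalize row 3 (÷-38/5) = (0, 0, 0, 1, -24/19)
  row 0: subtract -3×row3 = (1, 0, 0, 0, -15/19)
  row 1: subtract 13/10×row3 = (0, 1, 0, 0, 51/38)
  row 2: subtract -11/10×row3 = (0, 0, 1, 0, -15/19)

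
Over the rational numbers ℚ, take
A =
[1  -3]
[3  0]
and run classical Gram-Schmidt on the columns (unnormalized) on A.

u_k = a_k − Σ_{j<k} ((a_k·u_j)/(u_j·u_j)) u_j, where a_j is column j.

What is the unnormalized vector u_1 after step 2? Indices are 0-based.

u_1 = (-27/10, 9/10)

Step 1: u_0 = a_0 = (1, 3).
Step 2: u_1 = a_1 − (-3/10)·u_0 = (-27/10, 9/10).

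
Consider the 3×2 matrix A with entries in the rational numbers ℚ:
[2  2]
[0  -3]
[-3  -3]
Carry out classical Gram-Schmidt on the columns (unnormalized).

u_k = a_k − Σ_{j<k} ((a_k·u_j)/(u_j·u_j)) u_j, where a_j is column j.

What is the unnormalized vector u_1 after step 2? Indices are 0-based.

Step 1: u_0 = a_0 = (2, 0, -3).
Step 2: u_1 = a_1 − (1)·u_0 = (0, -3, 0).

u_1 = (0, -3, 0)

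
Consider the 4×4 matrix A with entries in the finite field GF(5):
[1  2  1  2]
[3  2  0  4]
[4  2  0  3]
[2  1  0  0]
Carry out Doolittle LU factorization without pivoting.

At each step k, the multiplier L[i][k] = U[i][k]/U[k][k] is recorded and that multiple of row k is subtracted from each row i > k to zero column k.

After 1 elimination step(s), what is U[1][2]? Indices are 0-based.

Step 1: pivot at (0,0) is 1.
  row1 ← row1 − (3)·row0  ⇒  L[1][0]=3, U row1=(0, 1, 2, 3)
  row2 ← row2 − (4)·row0  ⇒  L[2][0]=4, U row2=(0, 4, 1, 0)
  row3 ← row3 − (2)·row0  ⇒  L[3][0]=2, U row3=(0, 2, 3, 1)

U[1][2] = 2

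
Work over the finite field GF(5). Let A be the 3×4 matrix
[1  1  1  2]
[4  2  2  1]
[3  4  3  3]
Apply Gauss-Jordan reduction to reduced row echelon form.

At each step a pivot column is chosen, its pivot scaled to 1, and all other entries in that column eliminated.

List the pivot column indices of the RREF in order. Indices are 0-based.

pivot columns: 0, 1, 2

[1] R0 /= 1  ⇒  (1, 1, 1, 2)
     R1 -= 4·R0  ⇒  (0, 3, 3, 3)
     R2 -= 3·R0  ⇒  (0, 1, 0, 2)
[2] R1 /= 3  ⇒  (0, 1, 1, 1)
     R0 -= 1·R1  ⇒  (1, 0, 0, 1)
     R2 -= 1·R1  ⇒  (0, 0, 4, 1)
[3] R2 /= 4  ⇒  (0, 0, 1, 4)
     R1 -= 1·R2  ⇒  (0, 1, 0, 2)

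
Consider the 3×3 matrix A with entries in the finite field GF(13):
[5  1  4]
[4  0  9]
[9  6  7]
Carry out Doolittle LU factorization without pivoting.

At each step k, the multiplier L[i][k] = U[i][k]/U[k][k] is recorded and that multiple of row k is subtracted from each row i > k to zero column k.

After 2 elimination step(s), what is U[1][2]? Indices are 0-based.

Step 1: pivot at (0,0) is 5.
  row1 ← row1 − (6)·row0  ⇒  L[1][0]=6, U row1=(0, 7, 11)
  row2 ← row2 − (7)·row0  ⇒  L[2][0]=7, U row2=(0, 12, 5)
Step 2: pivot at (1,1) is 7.
  row2 ← row2 − (11)·row1  ⇒  L[2][1]=11, U row2=(0, 0, 1)

U[1][2] = 11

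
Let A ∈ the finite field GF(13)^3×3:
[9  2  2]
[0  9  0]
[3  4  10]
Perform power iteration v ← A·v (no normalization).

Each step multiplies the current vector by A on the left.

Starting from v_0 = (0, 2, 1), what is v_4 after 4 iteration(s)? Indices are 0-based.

v_4 = (10, 5, 11)

v_0 = (0, 2, 1).
v_1 = A·v_0 = (6, 5, 5).
v_2 = A·v_1 = (9, 6, 10).
v_3 = A·v_2 = (9, 2, 8).
v_4 = A·v_3 = (10, 5, 11).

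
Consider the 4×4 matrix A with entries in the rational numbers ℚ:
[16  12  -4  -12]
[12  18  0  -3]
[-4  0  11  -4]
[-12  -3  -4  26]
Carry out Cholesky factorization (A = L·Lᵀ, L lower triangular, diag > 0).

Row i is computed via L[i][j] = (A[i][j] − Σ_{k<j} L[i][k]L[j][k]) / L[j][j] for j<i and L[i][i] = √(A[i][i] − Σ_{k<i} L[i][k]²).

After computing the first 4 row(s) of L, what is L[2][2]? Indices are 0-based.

L[2][2] = 3

Step 1: L[0][0] = √(16) = 4.
  L[1][0] = (12) / L[0][0] = 3.
Step 2: L[1][1] = √(9) = 3.
  L[2][0] = (-4) / L[0][0] = -1.
  L[2][1] = (3) / L[1][1] = 1.
Step 3: L[2][2] = √(9) = 3.
  L[3][0] = (-12) / L[0][0] = -3.
  L[3][1] = (6) / L[1][1] = 2.
  L[3][2] = (-9) / L[2][2] = -3.
Step 4: L[3][3] = √(4) = 2.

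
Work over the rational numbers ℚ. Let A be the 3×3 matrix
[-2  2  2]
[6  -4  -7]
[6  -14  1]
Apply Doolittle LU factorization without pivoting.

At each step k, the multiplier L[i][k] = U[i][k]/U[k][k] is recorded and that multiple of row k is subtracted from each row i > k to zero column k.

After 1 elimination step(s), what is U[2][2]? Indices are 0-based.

Step 1: pivot at (0,0) is -2.
  row1 ← row1 − (-3)·row0  ⇒  L[1][0]=-3, U row1=(0, 2, -1)
  row2 ← row2 − (-3)·row0  ⇒  L[2][0]=-3, U row2=(0, -8, 7)

U[2][2] = 7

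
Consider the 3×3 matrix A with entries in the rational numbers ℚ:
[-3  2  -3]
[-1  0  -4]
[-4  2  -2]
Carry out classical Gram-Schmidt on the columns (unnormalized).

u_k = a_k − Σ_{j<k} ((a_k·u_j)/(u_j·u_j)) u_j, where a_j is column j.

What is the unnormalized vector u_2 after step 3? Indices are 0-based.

Step 1: u_0 = a_0 = (-3, -1, -4).
Step 2: u_1 = a_1 − (-7/13)·u_0 = (5/13, -7/13, -2/13).
Step 3: u_2 = a_2 − (21/26)·u_0 − (17/6)·u_1 = (-5/3, -5/3, 5/3).

u_2 = (-5/3, -5/3, 5/3)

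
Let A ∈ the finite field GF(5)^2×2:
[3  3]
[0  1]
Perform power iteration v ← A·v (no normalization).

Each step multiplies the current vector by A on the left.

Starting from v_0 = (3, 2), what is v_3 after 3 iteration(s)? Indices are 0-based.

v_0 = (3, 2).
v_1 = A·v_0 = (0, 2).
v_2 = A·v_1 = (1, 2).
v_3 = A·v_2 = (4, 2).

v_3 = (4, 2)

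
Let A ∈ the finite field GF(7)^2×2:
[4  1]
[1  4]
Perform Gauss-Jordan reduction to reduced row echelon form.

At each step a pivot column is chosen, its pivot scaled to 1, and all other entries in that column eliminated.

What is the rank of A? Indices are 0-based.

[1] R0 /= 4  ⇒  (1, 2)
     R1 -= 1·R0  ⇒  (0, 2)
[2] R1 /= 2  ⇒  (0, 1)
     R0 -= 2·R1  ⇒  (1, 0)

rank = 2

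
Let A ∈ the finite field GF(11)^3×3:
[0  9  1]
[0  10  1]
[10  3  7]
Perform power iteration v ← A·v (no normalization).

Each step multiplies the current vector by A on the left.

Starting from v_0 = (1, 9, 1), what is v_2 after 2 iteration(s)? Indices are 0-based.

v_0 = (1, 9, 1).
v_1 = A·v_0 = (5, 3, 0).
v_2 = A·v_1 = (5, 8, 4).

v_2 = (5, 8, 4)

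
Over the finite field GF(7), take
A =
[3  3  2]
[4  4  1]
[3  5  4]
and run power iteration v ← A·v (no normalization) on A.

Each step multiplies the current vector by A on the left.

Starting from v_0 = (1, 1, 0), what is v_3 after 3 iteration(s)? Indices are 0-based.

v_3 = (0, 4, 0)

v_0 = (1, 1, 0).
v_1 = A·v_0 = (6, 1, 1).
v_2 = A·v_1 = (2, 1, 6).
v_3 = A·v_2 = (0, 4, 0).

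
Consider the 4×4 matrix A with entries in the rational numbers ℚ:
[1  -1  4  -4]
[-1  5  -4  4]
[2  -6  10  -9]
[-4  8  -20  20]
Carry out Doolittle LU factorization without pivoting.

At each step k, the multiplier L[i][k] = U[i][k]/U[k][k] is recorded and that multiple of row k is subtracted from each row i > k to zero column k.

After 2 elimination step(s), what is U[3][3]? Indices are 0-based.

U[3][3] = 4

Step 1: pivot at (0,0) is 1.
  row1 ← row1 − (-1)·row0  ⇒  L[1][0]=-1, U row1=(0, 4, 0, 0)
  row2 ← row2 − (2)·row0  ⇒  L[2][0]=2, U row2=(0, -4, 2, -1)
  row3 ← row3 − (-4)·row0  ⇒  L[3][0]=-4, U row3=(0, 4, -4, 4)
Step 2: pivot at (1,1) is 4.
  row2 ← row2 − (-1)·row1  ⇒  L[2][1]=-1, U row2=(0, 0, 2, -1)
  row3 ← row3 − (1)·row1  ⇒  L[3][1]=1, U row3=(0, 0, -4, 4)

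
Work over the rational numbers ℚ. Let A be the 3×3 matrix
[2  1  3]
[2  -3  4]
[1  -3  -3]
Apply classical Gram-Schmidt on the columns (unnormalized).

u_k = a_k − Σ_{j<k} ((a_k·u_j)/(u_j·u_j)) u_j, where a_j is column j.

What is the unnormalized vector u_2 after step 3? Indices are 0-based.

Step 1: u_0 = a_0 = (2, 2, 1).
Step 2: u_1 = a_1 − (-7/9)·u_0 = (23/9, -13/9, -20/9).
Step 3: u_2 = a_2 − (11/9)·u_0 − (77/122)·u_1 = (-129/122, 301/122, -172/61).

u_2 = (-129/122, 301/122, -172/61)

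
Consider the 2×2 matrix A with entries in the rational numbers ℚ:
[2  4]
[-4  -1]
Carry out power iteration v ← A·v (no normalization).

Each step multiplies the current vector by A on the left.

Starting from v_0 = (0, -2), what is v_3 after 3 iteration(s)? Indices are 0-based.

v_3 = (104, 2)

v_0 = (0, -2).
v_1 = A·v_0 = (-8, 2).
v_2 = A·v_1 = (-8, 30).
v_3 = A·v_2 = (104, 2).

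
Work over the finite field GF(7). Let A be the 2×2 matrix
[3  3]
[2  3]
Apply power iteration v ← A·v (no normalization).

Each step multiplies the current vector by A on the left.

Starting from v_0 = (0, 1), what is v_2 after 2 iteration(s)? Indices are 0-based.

v_2 = (4, 1)

v_0 = (0, 1).
v_1 = A·v_0 = (3, 3).
v_2 = A·v_1 = (4, 1).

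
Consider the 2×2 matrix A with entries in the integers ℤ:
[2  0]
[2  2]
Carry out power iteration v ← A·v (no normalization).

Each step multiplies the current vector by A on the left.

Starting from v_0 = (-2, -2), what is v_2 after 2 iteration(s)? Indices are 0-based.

v_2 = (-8, -24)

v_0 = (-2, -2).
v_1 = A·v_0 = (-4, -8).
v_2 = A·v_1 = (-8, -24).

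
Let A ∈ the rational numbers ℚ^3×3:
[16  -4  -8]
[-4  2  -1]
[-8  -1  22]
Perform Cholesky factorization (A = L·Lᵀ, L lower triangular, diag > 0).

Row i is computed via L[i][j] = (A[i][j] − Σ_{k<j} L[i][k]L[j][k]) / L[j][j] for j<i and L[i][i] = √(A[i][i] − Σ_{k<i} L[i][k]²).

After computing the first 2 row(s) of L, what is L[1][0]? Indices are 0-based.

L[1][0] = -1

Step 1: L[0][0] = √(16) = 4.
  L[1][0] = (-4) / L[0][0] = -1.
Step 2: L[1][1] = √(1) = 1.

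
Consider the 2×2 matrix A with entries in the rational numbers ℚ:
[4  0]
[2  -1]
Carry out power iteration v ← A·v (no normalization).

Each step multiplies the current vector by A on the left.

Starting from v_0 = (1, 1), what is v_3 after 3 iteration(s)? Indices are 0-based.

v_0 = (1, 1).
v_1 = A·v_0 = (4, 1).
v_2 = A·v_1 = (16, 7).
v_3 = A·v_2 = (64, 25).

v_3 = (64, 25)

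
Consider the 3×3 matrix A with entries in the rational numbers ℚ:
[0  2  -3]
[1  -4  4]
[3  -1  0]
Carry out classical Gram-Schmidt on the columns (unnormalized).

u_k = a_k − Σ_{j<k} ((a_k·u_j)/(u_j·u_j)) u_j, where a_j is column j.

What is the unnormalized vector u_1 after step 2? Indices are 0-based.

Step 1: u_0 = a_0 = (0, 1, 3).
Step 2: u_1 = a_1 − (-7/10)·u_0 = (2, -33/10, 11/10).

u_1 = (2, -33/10, 11/10)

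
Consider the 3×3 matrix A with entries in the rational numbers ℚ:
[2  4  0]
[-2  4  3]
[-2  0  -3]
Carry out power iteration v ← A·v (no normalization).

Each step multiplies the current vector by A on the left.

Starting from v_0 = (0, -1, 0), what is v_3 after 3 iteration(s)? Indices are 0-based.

v_0 = (0, -1, 0).
v_1 = A·v_0 = (-4, -4, 0).
v_2 = A·v_1 = (-24, -8, 8).
v_3 = A·v_2 = (-80, 40, 24).

v_3 = (-80, 40, 24)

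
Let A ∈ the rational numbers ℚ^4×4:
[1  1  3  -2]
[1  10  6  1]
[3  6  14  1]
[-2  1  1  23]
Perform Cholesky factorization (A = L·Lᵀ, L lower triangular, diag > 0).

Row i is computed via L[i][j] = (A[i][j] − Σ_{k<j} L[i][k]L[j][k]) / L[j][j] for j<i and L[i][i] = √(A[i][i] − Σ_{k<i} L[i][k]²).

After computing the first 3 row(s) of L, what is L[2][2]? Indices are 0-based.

L[2][2] = 2

Step 1: L[0][0] = √(1) = 1.
  L[1][0] = (1) / L[0][0] = 1.
Step 2: L[1][1] = √(9) = 3.
  L[2][0] = (3) / L[0][0] = 3.
  L[2][1] = (3) / L[1][1] = 1.
Step 3: L[2][2] = √(4) = 2.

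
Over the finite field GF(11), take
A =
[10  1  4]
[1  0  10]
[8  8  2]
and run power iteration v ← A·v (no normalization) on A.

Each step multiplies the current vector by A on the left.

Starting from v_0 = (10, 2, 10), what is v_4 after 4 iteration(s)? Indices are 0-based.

v_0 = (10, 2, 10).
v_1 = A·v_0 = (10, 0, 6).
v_2 = A·v_1 = (3, 4, 4).
v_3 = A·v_2 = (6, 10, 9).
v_4 = A·v_3 = (7, 8, 3).

v_4 = (7, 8, 3)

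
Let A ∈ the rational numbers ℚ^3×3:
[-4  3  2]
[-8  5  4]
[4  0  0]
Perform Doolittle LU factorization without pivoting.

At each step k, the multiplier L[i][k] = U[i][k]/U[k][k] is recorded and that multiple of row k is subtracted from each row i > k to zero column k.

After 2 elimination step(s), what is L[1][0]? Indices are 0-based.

[col 0] pivot -4
  R1 -= 2*R0 → (0, -1, 0)  (L[1][0] := 2)
  R2 -= -1*R0 → (0, 3, 2)  (L[2][0] := -1)
[col 1] pivot -1
  R2 -= -3*R1 → (0, 0, 2)  (L[2][1] := -3)

L[1][0] = 2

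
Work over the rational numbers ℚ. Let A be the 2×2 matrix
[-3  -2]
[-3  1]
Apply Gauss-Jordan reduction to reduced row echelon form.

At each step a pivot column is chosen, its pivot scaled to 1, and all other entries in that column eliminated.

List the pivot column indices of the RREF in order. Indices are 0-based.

pivot(0,0)=-3: scale R0 → (1, 2/3)
  clear (1,0): R1 −= (-3)R0 → (0, 3)
pivot(1,1)=3: scale R1 → (0, 1)
  clear (0,1): R0 −= (2/3)R1 → (1, 0)

pivot columns: 0, 1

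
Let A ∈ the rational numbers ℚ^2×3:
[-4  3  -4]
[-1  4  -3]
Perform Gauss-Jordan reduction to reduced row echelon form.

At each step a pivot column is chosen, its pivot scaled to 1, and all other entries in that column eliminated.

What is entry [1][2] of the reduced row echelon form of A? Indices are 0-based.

step 1: normalize row 0 (÷-4) = (1, -3/4, 1)
  row 1: subtract -1×row0 = (0, 13/4, -2)
step 2: normalize row 1 (÷13/4) = (0, 1, -8/13)
  row 0: subtract -3/4×row1 = (1, 0, 7/13)

M[1][2] = -8/13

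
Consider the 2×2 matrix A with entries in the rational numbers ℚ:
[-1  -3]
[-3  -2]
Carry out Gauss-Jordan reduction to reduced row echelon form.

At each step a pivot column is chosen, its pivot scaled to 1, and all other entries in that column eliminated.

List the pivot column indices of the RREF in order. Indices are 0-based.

pivot columns: 0, 1

step 1: normalize row 0 (÷-1) = (1, 3)
  row 1: subtract -3×row0 = (0, 7)
step 2: normalize row 1 (÷7) = (0, 1)
  row 0: subtract 3×row1 = (1, 0)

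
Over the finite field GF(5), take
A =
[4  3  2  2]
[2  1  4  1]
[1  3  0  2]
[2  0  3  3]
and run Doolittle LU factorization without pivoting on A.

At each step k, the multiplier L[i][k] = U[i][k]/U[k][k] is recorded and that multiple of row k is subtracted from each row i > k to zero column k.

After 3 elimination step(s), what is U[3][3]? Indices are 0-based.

[col 0] pivot 4
  R1 -= 3*R0 → (0, 2, 3, 0)  (L[1][0] := 3)
  R2 -= 4*R0 → (0, 1, 2, 4)  (L[2][0] := 4)
  R3 -= 3*R0 → (0, 1, 2, 2)  (L[3][0] := 3)
[col 1] pivot 2
  R2 -= 3*R1 → (0, 0, 3, 4)  (L[2][1] := 3)
  R3 -= 3*R1 → (0, 0, 3, 2)  (L[3][1] := 3)
[col 2] pivot 3
  R3 -= 1*R2 → (0, 0, 0, 3)  (L[3][2] := 1)

U[3][3] = 3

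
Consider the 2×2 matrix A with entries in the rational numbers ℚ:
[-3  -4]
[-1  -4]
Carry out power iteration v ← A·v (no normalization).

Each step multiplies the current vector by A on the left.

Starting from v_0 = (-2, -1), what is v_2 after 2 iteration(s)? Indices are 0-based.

v_2 = (-54, -34)

v_0 = (-2, -1).
v_1 = A·v_0 = (10, 6).
v_2 = A·v_1 = (-54, -34).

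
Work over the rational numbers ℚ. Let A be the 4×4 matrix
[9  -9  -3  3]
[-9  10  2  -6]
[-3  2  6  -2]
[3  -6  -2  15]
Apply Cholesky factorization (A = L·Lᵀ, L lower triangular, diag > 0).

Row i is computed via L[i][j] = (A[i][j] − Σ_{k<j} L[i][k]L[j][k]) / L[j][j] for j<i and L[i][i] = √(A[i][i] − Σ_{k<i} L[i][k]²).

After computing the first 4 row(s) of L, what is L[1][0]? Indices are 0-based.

Step 1: L[0][0] = √(9) = 3.
  L[1][0] = (-9) / L[0][0] = -3.
Step 2: L[1][1] = √(1) = 1.
  L[2][0] = (-3) / L[0][0] = -1.
  L[2][1] = (-1) / L[1][1] = -1.
Step 3: L[2][2] = √(4) = 2.
  L[3][0] = (3) / L[0][0] = 1.
  L[3][1] = (-3) / L[1][1] = -3.
  L[3][2] = (-4) / L[2][2] = -2.
Step 4: L[3][3] = √(1) = 1.

L[1][0] = -3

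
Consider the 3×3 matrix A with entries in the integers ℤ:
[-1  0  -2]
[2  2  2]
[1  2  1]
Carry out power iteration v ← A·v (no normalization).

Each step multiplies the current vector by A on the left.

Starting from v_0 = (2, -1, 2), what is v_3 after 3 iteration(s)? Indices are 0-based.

v_0 = (2, -1, 2).
v_1 = A·v_0 = (-6, 6, 2).
v_2 = A·v_1 = (2, 4, 8).
v_3 = A·v_2 = (-18, 28, 18).

v_3 = (-18, 28, 18)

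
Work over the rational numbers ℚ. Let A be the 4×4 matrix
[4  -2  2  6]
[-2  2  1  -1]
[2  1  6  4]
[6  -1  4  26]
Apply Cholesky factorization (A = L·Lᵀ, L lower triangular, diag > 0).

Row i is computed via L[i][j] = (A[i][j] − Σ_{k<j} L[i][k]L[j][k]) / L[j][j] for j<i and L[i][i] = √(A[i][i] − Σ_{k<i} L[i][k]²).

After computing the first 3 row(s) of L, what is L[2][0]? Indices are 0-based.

L[2][0] = 1

Step 1: L[0][0] = √(4) = 2.
  L[1][0] = (-2) / L[0][0] = -1.
Step 2: L[1][1] = √(1) = 1.
  L[2][0] = (2) / L[0][0] = 1.
  L[2][1] = (2) / L[1][1] = 2.
Step 3: L[2][2] = √(1) = 1.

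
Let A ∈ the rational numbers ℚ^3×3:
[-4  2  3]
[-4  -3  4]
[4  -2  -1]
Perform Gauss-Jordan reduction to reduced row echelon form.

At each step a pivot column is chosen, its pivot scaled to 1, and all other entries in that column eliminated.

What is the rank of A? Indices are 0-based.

pivot(0,0)=-4: scale R0 → (1, -1/2, -3/4)
  clear (1,0): R1 −= (-4)R0 → (0, -5, 1)
  clear (2,0): R2 −= (4)R0 → (0, 0, 2)
pivot(1,1)=-5: scale R1 → (0, 1, -1/5)
  clear (0,1): R0 −= (-1/2)R1 → (1, 0, -17/20)
pivot(2,2)=2: scale R2 → (0, 0, 1)
  clear (0,2): R0 −= (-17/20)R2 → (1, 0, 0)
  clear (1,2): R1 −= (-1/5)R2 → (0, 1, 0)

rank = 3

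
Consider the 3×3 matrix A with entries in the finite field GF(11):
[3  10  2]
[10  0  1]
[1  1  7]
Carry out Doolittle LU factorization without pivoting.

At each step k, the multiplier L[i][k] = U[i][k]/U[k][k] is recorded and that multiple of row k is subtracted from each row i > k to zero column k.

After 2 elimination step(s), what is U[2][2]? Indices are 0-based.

k=0: U[0][0]=3
  eliminate (1,0): mult=7, new row 1: (0, 7, 9); set L[1][0]=7
  eliminate (2,0): mult=4, new row 2: (0, 5, 10); set L[2][0]=4
k=1: U[1][1]=7
  eliminate (2,1): mult=7, new row 2: (0, 0, 2); set L[2][1]=7

U[2][2] = 2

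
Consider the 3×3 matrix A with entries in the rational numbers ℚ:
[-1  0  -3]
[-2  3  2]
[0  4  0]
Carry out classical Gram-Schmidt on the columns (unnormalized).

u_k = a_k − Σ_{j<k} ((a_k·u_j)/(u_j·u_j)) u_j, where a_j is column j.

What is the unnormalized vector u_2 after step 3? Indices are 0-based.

u_2 = (-256/89, 128/89, -96/89)

Step 1: u_0 = a_0 = (-1, -2, 0).
Step 2: u_1 = a_1 − (-6/5)·u_0 = (-6/5, 3/5, 4).
Step 3: u_2 = a_2 − (-1/5)·u_0 − (24/89)·u_1 = (-256/89, 128/89, -96/89).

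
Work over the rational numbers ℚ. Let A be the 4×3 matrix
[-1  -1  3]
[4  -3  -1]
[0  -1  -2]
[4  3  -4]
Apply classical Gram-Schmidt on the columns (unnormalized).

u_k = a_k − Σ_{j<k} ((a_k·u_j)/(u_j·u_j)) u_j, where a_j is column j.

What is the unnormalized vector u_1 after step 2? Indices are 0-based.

Step 1: u_0 = a_0 = (-1, 4, 0, 4).
Step 2: u_1 = a_1 − (1/33)·u_0 = (-32/33, -103/33, -1, 95/33).

u_1 = (-32/33, -103/33, -1, 95/33)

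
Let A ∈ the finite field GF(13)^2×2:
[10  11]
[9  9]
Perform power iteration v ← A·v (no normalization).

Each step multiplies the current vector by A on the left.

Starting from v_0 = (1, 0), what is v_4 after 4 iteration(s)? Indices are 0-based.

v_0 = (1, 0).
v_1 = A·v_0 = (10, 9).
v_2 = A·v_1 = (4, 2).
v_3 = A·v_2 = (10, 2).
v_4 = A·v_3 = (5, 4).

v_4 = (5, 4)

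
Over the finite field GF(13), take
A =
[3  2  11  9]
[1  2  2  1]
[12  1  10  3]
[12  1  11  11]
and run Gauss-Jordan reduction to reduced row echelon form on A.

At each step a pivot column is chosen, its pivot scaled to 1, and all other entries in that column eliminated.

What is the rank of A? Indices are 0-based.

rank = 4

step 1: normalize row 0 (÷3) = (1, 5, 8, 3)
  row 1: subtract 1×row0 = (0, 10, 7, 11)
  row 2: subtract 12×row0 = (0, 6, 5, 6)
  row 3: subtract 12×row0 = (0, 6, 6, 1)
step 2: normalize row 1 (÷10) = (0, 1, 2, 5)
  row 0: subtract 5×row1 = (1, 0, 11, 4)
  row 2: subtract 6×row1 = (0, 0, 6, 2)
  row 3: subtract 6×row1 = (0, 0, 7, 10)
step 3: normalize row 2 (÷6) = (0, 0, 1, 9)
  row 0: subtract 11×row2 = (1, 0, 0, 9)
  row 1: subtract 2×row2 = (0, 1, 0, 0)
  row 3: subtract 7×row2 = (0, 0, 0, 12)
step 4: normalize row 3 (÷12) = (0, 0, 0, 1)
  row 0: subtract 9×row3 = (1, 0, 0, 0)
  row 2: subtract 9×row3 = (0, 0, 1, 0)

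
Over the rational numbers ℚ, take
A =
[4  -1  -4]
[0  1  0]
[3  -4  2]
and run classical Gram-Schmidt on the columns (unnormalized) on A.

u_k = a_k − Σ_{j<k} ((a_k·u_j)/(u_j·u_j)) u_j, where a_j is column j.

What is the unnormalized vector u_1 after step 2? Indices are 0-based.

u_1 = (39/25, 1, -52/25)

Step 1: u_0 = a_0 = (4, 0, 3).
Step 2: u_1 = a_1 − (-16/25)·u_0 = (39/25, 1, -52/25).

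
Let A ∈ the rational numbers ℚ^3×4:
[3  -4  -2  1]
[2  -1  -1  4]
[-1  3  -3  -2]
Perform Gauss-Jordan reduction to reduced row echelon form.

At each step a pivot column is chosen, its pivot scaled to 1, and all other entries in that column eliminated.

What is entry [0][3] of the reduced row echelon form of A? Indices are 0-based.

M[0][3] = 7/2

pivot(0,0)=3: scale R0 → (1, -4/3, -2/3, 1/3)
  clear (1,0): R1 −= (2)R0 → (0, 5/3, 1/3, 10/3)
  clear (2,0): R2 −= (-1)R0 → (0, 5/3, -11/3, -5/3)
pivot(1,1)=5/3: scale R1 → (0, 1, 1/5, 2)
  clear (0,1): R0 −= (-4/3)R1 → (1, 0, -2/5, 3)
  clear (2,1): R2 −= (5/3)R1 → (0, 0, -4, -5)
pivot(2,2)=-4: scale R2 → (0, 0, 1, 5/4)
  clear (0,2): R0 −= (-2/5)R2 → (1, 0, 0, 7/2)
  clear (1,2): R1 −= (1/5)R2 → (0, 1, 0, 7/4)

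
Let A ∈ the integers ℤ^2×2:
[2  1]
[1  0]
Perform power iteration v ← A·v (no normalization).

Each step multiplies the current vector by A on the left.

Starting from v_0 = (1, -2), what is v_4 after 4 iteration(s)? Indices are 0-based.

v_0 = (1, -2).
v_1 = A·v_0 = (0, 1).
v_2 = A·v_1 = (1, 0).
v_3 = A·v_2 = (2, 1).
v_4 = A·v_3 = (5, 2).

v_4 = (5, 2)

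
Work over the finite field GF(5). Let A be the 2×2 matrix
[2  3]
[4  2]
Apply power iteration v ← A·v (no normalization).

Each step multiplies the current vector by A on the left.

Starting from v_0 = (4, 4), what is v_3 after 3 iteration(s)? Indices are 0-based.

v_0 = (4, 4).
v_1 = A·v_0 = (0, 4).
v_2 = A·v_1 = (2, 3).
v_3 = A·v_2 = (3, 4).

v_3 = (3, 4)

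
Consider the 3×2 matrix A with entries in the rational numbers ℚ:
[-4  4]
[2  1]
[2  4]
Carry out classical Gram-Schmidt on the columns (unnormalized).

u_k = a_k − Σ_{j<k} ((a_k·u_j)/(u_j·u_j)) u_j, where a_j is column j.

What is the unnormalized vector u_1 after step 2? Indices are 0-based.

Step 1: u_0 = a_0 = (-4, 2, 2).
Step 2: u_1 = a_1 − (-1/4)·u_0 = (3, 3/2, 9/2).

u_1 = (3, 3/2, 9/2)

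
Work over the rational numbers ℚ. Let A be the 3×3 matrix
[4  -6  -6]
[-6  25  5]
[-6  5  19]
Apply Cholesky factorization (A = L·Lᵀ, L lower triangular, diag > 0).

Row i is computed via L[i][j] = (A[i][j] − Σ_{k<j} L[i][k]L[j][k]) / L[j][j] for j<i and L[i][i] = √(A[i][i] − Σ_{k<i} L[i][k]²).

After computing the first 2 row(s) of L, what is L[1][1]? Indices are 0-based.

L[1][1] = 4

Step 1: L[0][0] = √(4) = 2.
  L[1][0] = (-6) / L[0][0] = -3.
Step 2: L[1][1] = √(16) = 4.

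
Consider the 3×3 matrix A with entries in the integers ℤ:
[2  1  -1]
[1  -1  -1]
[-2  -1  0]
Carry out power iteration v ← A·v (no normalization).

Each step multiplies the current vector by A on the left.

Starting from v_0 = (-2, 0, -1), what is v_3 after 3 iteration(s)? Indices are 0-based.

v_0 = (-2, 0, -1).
v_1 = A·v_0 = (-3, -1, 4).
v_2 = A·v_1 = (-11, -6, 7).
v_3 = A·v_2 = (-35, -12, 28).

v_3 = (-35, -12, 28)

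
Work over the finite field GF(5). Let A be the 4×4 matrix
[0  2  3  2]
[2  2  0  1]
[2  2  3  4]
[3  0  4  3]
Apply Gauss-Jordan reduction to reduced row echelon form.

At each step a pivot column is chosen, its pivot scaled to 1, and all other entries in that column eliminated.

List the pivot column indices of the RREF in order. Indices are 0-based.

pivot columns: 0, 1, 2, 3

[1] R0 <-> R1
[1] R0 /= 2  ⇒  (1, 1, 0, 3)
     R2 -= 2·R0  ⇒  (0, 0, 3, 3)
     R3 -= 3·R0  ⇒  (0, 2, 4, 4)
[2] R1 /= 2  ⇒  (0, 1, 4, 1)
     R0 -= 1·R1  ⇒  (1, 0, 1, 2)
     R3 -= 2·R1  ⇒  (0, 0, 1, 2)
[3] R2 /= 3  ⇒  (0, 0, 1, 1)
     R0 -= 1·R2  ⇒  (1, 0, 0, 1)
     R1 -= 4·R2  ⇒  (0, 1, 0, 2)
     R3 -= 1·R2  ⇒  (0, 0, 0, 1)
[4] R3 /= 1  ⇒  (0, 0, 0, 1)
     R0 -= 1·R3  ⇒  (1, 0, 0, 0)
     R1 -= 2·R3  ⇒  (0, 1, 0, 0)
     R2 -= 1·R3  ⇒  (0, 0, 1, 0)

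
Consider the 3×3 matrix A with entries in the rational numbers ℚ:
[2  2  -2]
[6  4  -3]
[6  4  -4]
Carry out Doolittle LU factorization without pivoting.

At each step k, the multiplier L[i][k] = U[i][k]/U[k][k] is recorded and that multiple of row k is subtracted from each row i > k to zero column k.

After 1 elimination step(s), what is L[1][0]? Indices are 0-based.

Step 1: pivot at (0,0) is 2.
  row1 ← row1 − (3)·row0  ⇒  L[1][0]=3, U row1=(0, -2, 3)
  row2 ← row2 − (3)·row0  ⇒  L[2][0]=3, U row2=(0, -2, 2)

L[1][0] = 3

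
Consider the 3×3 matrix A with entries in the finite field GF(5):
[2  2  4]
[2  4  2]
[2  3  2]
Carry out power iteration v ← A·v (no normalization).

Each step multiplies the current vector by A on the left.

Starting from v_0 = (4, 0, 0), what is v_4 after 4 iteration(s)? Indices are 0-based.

v_4 = (0, 3, 2)

v_0 = (4, 0, 0).
v_1 = A·v_0 = (3, 3, 3).
v_2 = A·v_1 = (4, 4, 1).
v_3 = A·v_2 = (0, 1, 2).
v_4 = A·v_3 = (0, 3, 2).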